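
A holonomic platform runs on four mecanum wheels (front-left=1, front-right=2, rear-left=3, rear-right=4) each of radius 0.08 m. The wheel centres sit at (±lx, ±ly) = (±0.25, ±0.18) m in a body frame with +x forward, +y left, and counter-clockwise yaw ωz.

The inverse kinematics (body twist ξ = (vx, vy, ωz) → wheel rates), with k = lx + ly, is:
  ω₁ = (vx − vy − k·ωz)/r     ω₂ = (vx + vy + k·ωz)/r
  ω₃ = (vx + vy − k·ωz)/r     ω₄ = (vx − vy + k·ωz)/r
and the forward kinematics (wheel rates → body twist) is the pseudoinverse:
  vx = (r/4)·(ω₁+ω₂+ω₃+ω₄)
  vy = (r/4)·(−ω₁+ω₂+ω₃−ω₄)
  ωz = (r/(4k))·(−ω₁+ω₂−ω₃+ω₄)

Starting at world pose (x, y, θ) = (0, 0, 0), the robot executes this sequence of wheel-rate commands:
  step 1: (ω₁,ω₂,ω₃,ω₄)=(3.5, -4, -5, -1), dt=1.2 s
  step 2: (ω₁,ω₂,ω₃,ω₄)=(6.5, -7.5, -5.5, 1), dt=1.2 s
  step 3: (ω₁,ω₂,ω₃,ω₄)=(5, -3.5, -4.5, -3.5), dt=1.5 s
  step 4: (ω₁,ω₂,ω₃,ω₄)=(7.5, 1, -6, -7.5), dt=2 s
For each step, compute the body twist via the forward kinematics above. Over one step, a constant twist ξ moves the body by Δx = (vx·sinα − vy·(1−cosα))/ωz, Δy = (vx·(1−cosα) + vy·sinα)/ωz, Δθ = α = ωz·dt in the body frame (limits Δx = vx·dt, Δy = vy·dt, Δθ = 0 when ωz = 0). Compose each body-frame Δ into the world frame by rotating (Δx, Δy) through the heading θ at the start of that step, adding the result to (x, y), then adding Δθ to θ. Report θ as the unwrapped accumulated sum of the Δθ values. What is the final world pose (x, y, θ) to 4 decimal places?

(-1.0415, -0.5058, -1.8814)

step 1: ξ=(vx,vy,ωz)=(-0.1300, -0.2300, -0.1628), dt=1.2 → body Δ=(-0.1819, -0.2591, -0.1953) → world pose (-0.1819, -0.2591, -0.1953)
step 2: ξ=(vx,vy,ωz)=(-0.1100, -0.4100, -0.3488), dt=1.2 → body Δ=(-0.2297, -0.4505, -0.4186) → world pose (-0.4946, -0.6564, -0.6140)
step 3: ξ=(vx,vy,ωz)=(-0.1300, -0.1900, -0.3488), dt=1.5 → body Δ=(-0.2591, -0.2223, -0.5233) → world pose (-0.8345, -0.6889, -1.1372)
step 4: ξ=(vx,vy,ωz)=(-0.1000, -0.1000, -0.3721), dt=2.0 → body Δ=(-0.2531, -0.1110, -0.7442) → world pose (-1.0415, -0.5058, -1.8814)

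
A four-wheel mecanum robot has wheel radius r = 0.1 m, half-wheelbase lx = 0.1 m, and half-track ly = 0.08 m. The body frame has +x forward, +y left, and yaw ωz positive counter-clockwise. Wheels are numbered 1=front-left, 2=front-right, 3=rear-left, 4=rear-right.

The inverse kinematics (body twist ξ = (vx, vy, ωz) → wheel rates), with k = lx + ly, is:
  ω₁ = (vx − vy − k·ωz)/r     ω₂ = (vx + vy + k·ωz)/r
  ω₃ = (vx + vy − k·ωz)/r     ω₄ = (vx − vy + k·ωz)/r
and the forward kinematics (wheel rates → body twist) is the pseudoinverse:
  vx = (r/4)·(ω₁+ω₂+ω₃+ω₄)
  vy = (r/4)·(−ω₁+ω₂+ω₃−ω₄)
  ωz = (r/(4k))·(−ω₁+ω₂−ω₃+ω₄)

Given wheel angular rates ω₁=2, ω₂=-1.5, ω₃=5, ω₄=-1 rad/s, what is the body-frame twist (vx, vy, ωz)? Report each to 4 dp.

k = lx + ly = 0.1 + 0.08 = 0.1800
ω₁+ω₂+ω₃+ω₄ = 4.5000  →  vx = (0.1/4)·4.5000 = 0.1125
−ω₁+ω₂+ω₃−ω₄ = 2.5000  →  vy = (0.1/4)·2.5000 = 0.0625
−ω₁+ω₂−ω₃+ω₄ = -9.5000  →  ωz = (0.1/0.7200)·-9.5000 = -1.3194

(0.1125, 0.0625, -1.3194)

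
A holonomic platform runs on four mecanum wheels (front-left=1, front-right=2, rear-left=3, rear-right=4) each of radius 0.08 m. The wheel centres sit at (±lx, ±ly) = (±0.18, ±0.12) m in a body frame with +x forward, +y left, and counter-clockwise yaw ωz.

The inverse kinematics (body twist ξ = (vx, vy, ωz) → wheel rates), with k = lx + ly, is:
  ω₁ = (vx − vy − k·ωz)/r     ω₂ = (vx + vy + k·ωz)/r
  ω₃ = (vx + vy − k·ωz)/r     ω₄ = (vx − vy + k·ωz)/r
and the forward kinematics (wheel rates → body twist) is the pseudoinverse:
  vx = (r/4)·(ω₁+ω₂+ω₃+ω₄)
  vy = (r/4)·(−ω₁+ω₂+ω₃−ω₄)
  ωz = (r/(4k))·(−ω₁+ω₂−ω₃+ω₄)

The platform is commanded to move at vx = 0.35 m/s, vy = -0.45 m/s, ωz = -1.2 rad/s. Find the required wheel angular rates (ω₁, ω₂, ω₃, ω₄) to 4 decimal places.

(14.5000, -5.7500, 3.2500, 5.5000)

k = lx + ly = 0.18 + 0.12 = 0.3000;  k·ωz = 0.3000·-1.2 = -0.3600
ω₁ (FL) = (vx − vy − k·ωz)/r = 1.1600/0.08 = 14.5000
ω₂ (FR) = (vx + vy + k·ωz)/r = -0.4600/0.08 = -5.7500
ω₃ (RL) = (vx + vy − k·ωz)/r = 0.2600/0.08 = 3.2500
ω₄ (RR) = (vx − vy + k·ωz)/r = 0.4400/0.08 = 5.5000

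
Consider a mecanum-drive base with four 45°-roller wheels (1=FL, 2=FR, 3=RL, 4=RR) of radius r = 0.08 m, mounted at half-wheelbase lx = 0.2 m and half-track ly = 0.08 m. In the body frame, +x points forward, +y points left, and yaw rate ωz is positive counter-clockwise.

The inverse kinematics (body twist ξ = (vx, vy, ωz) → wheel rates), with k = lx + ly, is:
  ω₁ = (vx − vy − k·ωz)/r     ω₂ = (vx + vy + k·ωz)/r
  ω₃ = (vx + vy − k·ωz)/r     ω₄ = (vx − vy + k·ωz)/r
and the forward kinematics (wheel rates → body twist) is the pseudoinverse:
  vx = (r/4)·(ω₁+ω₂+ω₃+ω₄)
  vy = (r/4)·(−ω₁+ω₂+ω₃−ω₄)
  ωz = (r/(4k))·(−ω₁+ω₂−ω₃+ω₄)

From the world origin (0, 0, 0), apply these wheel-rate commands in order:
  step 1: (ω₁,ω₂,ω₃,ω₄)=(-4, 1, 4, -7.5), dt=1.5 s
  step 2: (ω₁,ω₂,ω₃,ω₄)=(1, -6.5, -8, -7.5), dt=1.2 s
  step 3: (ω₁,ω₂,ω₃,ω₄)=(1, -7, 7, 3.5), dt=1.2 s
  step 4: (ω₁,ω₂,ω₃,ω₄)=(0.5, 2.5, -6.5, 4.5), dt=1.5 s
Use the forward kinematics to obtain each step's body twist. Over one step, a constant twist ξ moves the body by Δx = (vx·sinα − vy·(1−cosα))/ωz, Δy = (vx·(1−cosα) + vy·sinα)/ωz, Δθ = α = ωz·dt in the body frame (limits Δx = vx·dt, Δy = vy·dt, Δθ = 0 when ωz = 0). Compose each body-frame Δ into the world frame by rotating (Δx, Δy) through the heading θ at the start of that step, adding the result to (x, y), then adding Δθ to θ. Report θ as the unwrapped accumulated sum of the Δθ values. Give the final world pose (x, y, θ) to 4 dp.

step 1: ξ=(vx,vy,ωz)=(-0.1300, 0.3300, -0.4643), dt=1.5 → body Δ=(-0.0141, 0.5211, -0.6964) → world pose (-0.0141, 0.5211, -0.6964)
step 2: ξ=(vx,vy,ωz)=(-0.4200, -0.1600, -0.5000), dt=1.2 → body Δ=(-0.5302, -0.0340, -0.6000) → world pose (-0.4426, 0.8352, -1.2964)
step 3: ξ=(vx,vy,ωz)=(0.0900, -0.0900, -0.8214), dt=1.2 → body Δ=(0.0423, -0.1404, -0.9857) → world pose (-0.5663, 0.7565, -2.2821)
step 4: ξ=(vx,vy,ωz)=(0.0200, -0.1800, 0.9286), dt=1.5 → body Δ=(0.1807, -0.1731, 1.3929) → world pose (-0.8154, 0.7325, -0.8893)

(-0.8154, 0.7325, -0.8893)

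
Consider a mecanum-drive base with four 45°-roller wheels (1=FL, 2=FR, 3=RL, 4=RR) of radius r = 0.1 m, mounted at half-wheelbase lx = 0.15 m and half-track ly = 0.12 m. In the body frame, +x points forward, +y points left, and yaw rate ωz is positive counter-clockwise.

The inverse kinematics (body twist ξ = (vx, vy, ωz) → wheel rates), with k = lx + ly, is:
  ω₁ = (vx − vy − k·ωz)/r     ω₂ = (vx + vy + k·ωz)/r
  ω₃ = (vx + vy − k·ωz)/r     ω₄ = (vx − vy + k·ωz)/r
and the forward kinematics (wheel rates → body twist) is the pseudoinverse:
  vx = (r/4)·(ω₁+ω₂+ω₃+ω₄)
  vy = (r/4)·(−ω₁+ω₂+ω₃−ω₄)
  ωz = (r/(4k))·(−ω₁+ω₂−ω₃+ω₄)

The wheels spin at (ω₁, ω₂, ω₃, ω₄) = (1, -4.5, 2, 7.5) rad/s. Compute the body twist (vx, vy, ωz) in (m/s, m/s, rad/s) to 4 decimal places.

k = lx + ly = 0.15 + 0.12 = 0.2700
ω₁+ω₂+ω₃+ω₄ = 6.0000  →  vx = (0.1/4)·6.0000 = 0.1500
−ω₁+ω₂+ω₃−ω₄ = -11.0000  →  vy = (0.1/4)·-11.0000 = -0.2750
−ω₁+ω₂−ω₃+ω₄ = 0.0000  →  ωz = (0.1/1.0800)·0.0000 = 0.0000

(0.1500, -0.2750, 0.0000)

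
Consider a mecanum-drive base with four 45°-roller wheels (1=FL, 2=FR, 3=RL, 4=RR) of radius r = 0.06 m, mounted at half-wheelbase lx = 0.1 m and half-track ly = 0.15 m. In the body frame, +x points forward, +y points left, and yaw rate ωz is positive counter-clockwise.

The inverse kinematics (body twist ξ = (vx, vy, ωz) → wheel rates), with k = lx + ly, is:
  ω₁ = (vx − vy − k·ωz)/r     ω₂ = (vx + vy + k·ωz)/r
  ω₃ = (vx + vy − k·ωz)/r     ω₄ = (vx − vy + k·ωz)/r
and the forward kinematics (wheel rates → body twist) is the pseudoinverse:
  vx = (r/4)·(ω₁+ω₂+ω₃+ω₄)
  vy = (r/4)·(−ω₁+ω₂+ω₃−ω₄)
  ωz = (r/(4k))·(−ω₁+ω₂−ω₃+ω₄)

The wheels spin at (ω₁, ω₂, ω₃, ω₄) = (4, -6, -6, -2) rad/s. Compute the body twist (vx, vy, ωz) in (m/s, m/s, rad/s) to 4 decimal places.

k = lx + ly = 0.1 + 0.15 = 0.2500
ω₁+ω₂+ω₃+ω₄ = -10.0000  →  vx = (0.06/4)·-10.0000 = -0.1500
−ω₁+ω₂+ω₃−ω₄ = -14.0000  →  vy = (0.06/4)·-14.0000 = -0.2100
−ω₁+ω₂−ω₃+ω₄ = -6.0000  →  ωz = (0.06/1.0000)·-6.0000 = -0.3600

(-0.1500, -0.2100, -0.3600)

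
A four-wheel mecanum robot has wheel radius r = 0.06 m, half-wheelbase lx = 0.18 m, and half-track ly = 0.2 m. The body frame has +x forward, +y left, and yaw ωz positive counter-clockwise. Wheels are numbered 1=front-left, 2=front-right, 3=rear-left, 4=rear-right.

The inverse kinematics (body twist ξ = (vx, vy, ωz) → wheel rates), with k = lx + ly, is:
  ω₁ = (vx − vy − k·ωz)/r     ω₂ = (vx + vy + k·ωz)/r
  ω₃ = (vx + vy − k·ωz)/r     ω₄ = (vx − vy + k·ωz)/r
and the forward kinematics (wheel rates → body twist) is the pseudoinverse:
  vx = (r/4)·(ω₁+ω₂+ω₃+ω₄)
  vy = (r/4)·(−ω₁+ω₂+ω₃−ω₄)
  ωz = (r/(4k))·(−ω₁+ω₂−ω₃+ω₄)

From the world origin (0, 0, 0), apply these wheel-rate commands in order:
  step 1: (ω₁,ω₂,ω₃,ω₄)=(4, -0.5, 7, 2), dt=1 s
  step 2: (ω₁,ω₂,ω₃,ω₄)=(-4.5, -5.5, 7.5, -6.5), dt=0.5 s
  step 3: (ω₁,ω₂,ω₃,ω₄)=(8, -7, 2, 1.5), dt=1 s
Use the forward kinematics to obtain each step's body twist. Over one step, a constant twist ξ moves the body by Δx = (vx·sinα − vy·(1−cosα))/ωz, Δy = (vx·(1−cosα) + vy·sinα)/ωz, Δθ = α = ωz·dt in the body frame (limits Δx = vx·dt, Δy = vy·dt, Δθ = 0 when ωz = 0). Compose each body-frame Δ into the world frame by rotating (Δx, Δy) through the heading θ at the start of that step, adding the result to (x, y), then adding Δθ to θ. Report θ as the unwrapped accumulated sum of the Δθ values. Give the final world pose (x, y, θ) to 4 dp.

(0.0345, -0.0846, -1.2829)

step 1: ξ=(vx,vy,ωz)=(0.1875, 0.0075, -0.3750), dt=1.0 → body Δ=(0.1845, -0.0274, -0.3750) → world pose (0.1845, -0.0274, -0.3750)
step 2: ξ=(vx,vy,ωz)=(-0.1350, 0.1950, -0.5921), dt=0.5 → body Δ=(-0.0522, 0.1060, -0.2961) → world pose (0.1748, 0.0903, -0.6711)
step 3: ξ=(vx,vy,ωz)=(0.0675, -0.2175, -0.6118), dt=1.0 → body Δ=(-0.0011, -0.2242, -0.6118) → world pose (0.0345, -0.0846, -1.2829)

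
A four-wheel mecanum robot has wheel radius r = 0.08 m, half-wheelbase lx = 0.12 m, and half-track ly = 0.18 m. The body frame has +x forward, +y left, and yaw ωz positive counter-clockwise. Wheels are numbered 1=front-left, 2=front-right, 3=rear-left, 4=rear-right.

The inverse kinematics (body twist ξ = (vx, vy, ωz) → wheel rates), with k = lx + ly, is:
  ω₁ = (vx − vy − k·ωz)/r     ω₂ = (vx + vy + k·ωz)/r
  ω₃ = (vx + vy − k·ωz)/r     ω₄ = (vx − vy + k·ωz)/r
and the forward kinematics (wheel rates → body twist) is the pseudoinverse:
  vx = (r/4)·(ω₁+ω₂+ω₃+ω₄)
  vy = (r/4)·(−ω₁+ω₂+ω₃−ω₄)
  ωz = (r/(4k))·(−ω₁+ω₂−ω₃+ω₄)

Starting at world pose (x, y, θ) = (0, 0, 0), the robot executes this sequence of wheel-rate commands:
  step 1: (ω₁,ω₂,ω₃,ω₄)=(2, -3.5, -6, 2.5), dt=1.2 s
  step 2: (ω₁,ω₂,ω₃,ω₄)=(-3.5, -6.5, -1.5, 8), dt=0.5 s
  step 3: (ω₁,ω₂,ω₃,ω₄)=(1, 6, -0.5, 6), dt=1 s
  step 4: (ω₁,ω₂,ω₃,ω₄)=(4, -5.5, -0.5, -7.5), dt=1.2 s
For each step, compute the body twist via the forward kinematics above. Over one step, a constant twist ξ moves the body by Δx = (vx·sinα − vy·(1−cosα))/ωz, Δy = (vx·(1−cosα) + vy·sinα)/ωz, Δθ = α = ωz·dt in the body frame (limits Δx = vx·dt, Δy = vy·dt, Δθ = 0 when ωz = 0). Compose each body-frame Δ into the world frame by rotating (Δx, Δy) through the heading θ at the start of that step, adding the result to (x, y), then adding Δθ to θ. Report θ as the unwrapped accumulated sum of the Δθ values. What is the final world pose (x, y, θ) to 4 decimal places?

step 1: ξ=(vx,vy,ωz)=(-0.1000, -0.2800, 0.2000), dt=1.2 → body Δ=(-0.0787, -0.3471, 0.2400) → world pose (-0.0787, -0.3471, 0.2400)
step 2: ξ=(vx,vy,ωz)=(-0.0700, -0.2500, 0.4333), dt=0.5 → body Δ=(-0.0212, -0.1278, 0.2167) → world pose (-0.0690, -0.4763, 0.4567)
step 3: ξ=(vx,vy,ωz)=(0.2500, -0.0300, 0.7667), dt=1.0 → body Δ=(0.2372, 0.0641, 0.7667) → world pose (0.1156, -0.3142, 1.2233)
step 4: ξ=(vx,vy,ωz)=(-0.1900, -0.0500, -1.1000), dt=1.2 → body Δ=(-0.2015, 0.0858, -1.3200) → world pose (-0.0337, -0.4744, -0.0967)

(-0.0337, -0.4744, -0.0967)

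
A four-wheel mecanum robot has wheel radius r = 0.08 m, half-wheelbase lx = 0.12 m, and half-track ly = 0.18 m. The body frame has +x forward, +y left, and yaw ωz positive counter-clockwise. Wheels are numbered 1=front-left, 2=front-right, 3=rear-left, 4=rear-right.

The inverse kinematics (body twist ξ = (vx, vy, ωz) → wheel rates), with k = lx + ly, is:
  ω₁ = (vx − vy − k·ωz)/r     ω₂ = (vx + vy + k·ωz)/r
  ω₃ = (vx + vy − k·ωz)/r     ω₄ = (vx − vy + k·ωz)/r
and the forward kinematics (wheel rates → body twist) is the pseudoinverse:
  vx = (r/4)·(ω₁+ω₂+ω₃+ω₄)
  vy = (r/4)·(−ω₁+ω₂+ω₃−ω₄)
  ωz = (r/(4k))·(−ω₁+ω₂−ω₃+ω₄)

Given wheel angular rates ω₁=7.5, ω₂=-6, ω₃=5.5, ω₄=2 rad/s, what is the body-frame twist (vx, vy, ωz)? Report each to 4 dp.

k = lx + ly = 0.12 + 0.18 = 0.3000
ω₁+ω₂+ω₃+ω₄ = 9.0000  →  vx = (0.08/4)·9.0000 = 0.1800
−ω₁+ω₂+ω₃−ω₄ = -10.0000  →  vy = (0.08/4)·-10.0000 = -0.2000
−ω₁+ω₂−ω₃+ω₄ = -17.0000  →  ωz = (0.08/1.2000)·-17.0000 = -1.1333

(0.1800, -0.2000, -1.1333)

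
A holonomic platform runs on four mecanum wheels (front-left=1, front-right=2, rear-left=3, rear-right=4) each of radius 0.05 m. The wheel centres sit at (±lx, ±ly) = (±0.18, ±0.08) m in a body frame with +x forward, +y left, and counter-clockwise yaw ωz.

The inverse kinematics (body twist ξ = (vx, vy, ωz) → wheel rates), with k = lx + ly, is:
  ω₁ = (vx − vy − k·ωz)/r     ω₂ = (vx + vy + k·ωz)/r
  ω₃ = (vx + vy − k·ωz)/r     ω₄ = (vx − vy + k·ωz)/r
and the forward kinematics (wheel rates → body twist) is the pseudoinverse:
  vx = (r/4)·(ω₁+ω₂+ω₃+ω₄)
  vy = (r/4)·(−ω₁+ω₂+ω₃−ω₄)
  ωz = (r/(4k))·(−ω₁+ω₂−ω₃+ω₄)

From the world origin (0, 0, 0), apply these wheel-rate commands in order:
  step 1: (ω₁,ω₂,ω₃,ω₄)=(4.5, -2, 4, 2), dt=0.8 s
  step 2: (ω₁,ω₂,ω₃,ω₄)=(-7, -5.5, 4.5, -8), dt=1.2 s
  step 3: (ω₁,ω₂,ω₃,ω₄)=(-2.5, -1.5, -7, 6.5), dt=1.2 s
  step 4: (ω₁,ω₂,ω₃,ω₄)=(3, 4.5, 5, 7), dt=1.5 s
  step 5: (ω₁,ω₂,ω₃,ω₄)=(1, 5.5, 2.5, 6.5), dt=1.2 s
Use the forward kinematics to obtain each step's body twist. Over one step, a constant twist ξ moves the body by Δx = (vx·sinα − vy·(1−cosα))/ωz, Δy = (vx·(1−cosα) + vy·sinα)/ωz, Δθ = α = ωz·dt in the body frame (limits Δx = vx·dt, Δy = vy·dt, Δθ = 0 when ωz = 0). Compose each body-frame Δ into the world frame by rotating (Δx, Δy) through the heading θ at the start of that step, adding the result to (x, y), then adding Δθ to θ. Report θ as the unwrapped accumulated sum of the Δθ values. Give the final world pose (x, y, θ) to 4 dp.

step 1: ξ=(vx,vy,ωz)=(0.1063, -0.0563, -0.4087), dt=0.8 → body Δ=(0.0762, -0.0580, -0.3269) → world pose (0.0762, -0.0580, -0.3269)
step 2: ξ=(vx,vy,ωz)=(-0.2000, 0.1750, -0.5288), dt=1.2 → body Δ=(-0.1598, 0.2698, -0.6346) → world pose (0.0115, 0.2489, -0.9615)
step 3: ξ=(vx,vy,ωz)=(-0.0563, -0.1562, 0.6971), dt=1.2 → body Δ=(0.0141, -0.1930, 0.8365) → world pose (-0.1387, 0.1269, -0.1250)
step 4: ξ=(vx,vy,ωz)=(0.2438, -0.0063, 0.1683), dt=1.5 → body Δ=(0.3629, 0.0366, 0.2524) → world pose (0.2260, 0.1180, 0.1274)
step 5: ξ=(vx,vy,ωz)=(0.1938, 0.0063, 0.4087), dt=1.2 → body Δ=(0.2215, 0.0631, 0.4904) → world pose (0.4376, 0.2087, 0.6178)

(0.4376, 0.2087, 0.6178)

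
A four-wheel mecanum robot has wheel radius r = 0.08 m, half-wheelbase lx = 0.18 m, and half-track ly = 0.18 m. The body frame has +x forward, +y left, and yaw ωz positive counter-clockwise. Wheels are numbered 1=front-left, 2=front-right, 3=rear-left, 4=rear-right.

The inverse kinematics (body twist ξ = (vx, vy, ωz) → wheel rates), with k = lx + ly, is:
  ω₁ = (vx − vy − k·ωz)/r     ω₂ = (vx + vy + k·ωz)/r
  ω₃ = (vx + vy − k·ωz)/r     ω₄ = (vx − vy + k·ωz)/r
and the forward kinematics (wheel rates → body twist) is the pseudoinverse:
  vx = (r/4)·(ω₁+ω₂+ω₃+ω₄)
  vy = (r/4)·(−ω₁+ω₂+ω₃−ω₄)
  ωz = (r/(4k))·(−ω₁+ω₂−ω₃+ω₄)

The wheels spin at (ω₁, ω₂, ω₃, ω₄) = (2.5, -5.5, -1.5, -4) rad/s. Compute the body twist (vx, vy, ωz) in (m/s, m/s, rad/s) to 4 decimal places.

k = lx + ly = 0.18 + 0.18 = 0.3600
ω₁+ω₂+ω₃+ω₄ = -8.5000  →  vx = (0.08/4)·-8.5000 = -0.1700
−ω₁+ω₂+ω₃−ω₄ = -5.5000  →  vy = (0.08/4)·-5.5000 = -0.1100
−ω₁+ω₂−ω₃+ω₄ = -10.5000  →  ωz = (0.08/1.4400)·-10.5000 = -0.5833

(-0.1700, -0.1100, -0.5833)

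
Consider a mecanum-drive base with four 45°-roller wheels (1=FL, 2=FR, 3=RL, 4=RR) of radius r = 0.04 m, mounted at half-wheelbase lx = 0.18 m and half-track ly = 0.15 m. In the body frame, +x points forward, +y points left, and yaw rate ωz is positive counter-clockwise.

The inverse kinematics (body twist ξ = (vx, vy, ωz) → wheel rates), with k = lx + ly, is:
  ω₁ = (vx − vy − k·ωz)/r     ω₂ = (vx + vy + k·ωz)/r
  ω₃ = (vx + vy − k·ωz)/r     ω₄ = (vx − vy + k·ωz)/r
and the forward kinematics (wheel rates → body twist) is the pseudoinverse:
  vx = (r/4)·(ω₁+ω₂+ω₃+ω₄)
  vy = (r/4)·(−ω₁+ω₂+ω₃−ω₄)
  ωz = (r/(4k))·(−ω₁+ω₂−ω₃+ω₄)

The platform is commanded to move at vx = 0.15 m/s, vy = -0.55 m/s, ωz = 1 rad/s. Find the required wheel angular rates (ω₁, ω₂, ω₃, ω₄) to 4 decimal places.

(9.2500, -1.7500, -18.2500, 25.7500)

k = lx + ly = 0.18 + 0.15 = 0.3300;  k·ωz = 0.3300·1 = 0.3300
ω₁ (FL) = (vx − vy − k·ωz)/r = 0.3700/0.04 = 9.2500
ω₂ (FR) = (vx + vy + k·ωz)/r = -0.0700/0.04 = -1.7500
ω₃ (RL) = (vx + vy − k·ωz)/r = -0.7300/0.04 = -18.2500
ω₄ (RR) = (vx − vy + k·ωz)/r = 1.0300/0.04 = 25.7500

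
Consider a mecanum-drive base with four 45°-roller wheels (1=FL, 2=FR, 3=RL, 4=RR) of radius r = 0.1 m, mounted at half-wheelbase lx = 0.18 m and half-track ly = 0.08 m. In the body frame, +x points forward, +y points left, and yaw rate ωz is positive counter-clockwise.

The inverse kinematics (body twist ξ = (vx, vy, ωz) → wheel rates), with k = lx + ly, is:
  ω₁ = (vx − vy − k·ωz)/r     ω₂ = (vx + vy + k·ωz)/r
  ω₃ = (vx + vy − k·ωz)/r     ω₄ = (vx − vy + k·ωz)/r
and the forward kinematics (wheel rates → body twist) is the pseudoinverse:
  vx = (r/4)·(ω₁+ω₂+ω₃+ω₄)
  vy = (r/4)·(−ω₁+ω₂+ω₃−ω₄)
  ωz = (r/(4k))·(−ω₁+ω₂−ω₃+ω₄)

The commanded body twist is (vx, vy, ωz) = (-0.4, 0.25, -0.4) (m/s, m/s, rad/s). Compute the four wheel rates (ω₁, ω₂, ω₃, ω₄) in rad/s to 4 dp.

k = lx + ly = 0.18 + 0.08 = 0.2600;  k·ωz = 0.2600·-0.4 = -0.1040
ω₁ (FL) = (vx − vy − k·ωz)/r = -0.5460/0.1 = -5.4600
ω₂ (FR) = (vx + vy + k·ωz)/r = -0.2540/0.1 = -2.5400
ω₃ (RL) = (vx + vy − k·ωz)/r = -0.0460/0.1 = -0.4600
ω₄ (RR) = (vx − vy + k·ωz)/r = -0.7540/0.1 = -7.5400

(-5.4600, -2.5400, -0.4600, -7.5400)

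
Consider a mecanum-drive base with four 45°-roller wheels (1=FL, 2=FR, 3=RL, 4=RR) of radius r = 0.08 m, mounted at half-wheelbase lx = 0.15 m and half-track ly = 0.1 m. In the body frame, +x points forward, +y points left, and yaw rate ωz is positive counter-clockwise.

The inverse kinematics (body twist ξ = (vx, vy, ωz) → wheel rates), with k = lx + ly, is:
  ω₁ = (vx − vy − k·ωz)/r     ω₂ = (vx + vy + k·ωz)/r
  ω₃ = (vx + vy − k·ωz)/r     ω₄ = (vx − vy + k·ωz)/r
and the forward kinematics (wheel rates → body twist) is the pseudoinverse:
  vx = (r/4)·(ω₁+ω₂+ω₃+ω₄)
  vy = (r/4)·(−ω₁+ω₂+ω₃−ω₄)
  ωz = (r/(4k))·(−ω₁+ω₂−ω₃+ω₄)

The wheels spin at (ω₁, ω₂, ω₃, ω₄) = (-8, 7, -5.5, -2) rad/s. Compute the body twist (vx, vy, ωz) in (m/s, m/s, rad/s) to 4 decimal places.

(-0.1700, 0.2300, 1.4800)

k = lx + ly = 0.15 + 0.1 = 0.2500
ω₁+ω₂+ω₃+ω₄ = -8.5000  →  vx = (0.08/4)·-8.5000 = -0.1700
−ω₁+ω₂+ω₃−ω₄ = 11.5000  →  vy = (0.08/4)·11.5000 = 0.2300
−ω₁+ω₂−ω₃+ω₄ = 18.5000  →  ωz = (0.08/1.0000)·18.5000 = 1.4800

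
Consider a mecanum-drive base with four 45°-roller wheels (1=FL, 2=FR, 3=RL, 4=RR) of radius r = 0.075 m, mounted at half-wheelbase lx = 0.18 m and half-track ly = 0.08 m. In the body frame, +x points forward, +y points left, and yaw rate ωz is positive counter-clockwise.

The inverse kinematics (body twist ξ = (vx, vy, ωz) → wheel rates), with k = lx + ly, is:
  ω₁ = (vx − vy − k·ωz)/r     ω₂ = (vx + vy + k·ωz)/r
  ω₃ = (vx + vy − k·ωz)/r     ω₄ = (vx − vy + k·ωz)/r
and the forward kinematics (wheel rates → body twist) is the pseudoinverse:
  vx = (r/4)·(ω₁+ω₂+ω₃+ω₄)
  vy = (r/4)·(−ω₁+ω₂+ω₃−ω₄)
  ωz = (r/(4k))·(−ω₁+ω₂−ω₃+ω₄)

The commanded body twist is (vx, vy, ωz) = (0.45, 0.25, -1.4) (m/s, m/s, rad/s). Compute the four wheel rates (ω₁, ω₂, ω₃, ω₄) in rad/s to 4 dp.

k = lx + ly = 0.18 + 0.08 = 0.2600;  k·ωz = 0.2600·-1.4 = -0.3640
ω₁ (FL) = (vx − vy − k·ωz)/r = 0.5640/0.075 = 7.5200
ω₂ (FR) = (vx + vy + k·ωz)/r = 0.3360/0.075 = 4.4800
ω₃ (RL) = (vx + vy − k·ωz)/r = 1.0640/0.075 = 14.1867
ω₄ (RR) = (vx − vy + k·ωz)/r = -0.1640/0.075 = -2.1867

(7.5200, 4.4800, 14.1867, -2.1867)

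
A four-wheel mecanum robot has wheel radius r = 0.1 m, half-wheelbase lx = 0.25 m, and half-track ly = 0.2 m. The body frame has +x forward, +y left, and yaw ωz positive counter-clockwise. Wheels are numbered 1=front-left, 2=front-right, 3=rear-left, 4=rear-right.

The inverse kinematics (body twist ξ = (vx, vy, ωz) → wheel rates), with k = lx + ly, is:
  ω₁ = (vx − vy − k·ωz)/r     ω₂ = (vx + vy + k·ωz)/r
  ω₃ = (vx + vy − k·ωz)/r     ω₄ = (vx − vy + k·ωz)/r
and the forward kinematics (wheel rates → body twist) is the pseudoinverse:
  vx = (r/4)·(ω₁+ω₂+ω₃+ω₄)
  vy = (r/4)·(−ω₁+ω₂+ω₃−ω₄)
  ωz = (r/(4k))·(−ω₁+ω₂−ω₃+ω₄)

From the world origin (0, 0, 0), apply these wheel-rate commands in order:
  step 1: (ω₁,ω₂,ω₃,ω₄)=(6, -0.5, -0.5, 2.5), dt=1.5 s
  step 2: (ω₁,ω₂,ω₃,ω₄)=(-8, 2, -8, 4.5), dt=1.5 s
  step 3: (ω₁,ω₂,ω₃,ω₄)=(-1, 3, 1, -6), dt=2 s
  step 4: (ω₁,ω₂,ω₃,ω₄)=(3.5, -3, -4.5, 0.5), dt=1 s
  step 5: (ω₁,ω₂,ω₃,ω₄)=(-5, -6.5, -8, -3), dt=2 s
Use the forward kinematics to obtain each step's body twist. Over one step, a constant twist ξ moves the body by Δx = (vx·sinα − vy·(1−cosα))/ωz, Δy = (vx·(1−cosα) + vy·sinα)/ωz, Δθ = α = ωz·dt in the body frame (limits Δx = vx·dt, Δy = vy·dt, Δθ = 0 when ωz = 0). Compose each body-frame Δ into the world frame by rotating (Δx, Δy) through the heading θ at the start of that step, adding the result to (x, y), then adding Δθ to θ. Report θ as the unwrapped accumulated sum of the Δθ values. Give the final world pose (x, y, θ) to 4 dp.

(-0.2134, -2.0485, 1.5556)

step 1: ξ=(vx,vy,ωz)=(0.1875, -0.2375, -0.1944), dt=1.5 → body Δ=(0.2257, -0.3919, -0.2917) → world pose (0.2257, -0.3919, -0.2917)
step 2: ξ=(vx,vy,ωz)=(-0.2375, -0.0625, 1.2500), dt=1.5 → body Δ=(-0.1163, -0.2946, 1.8750) → world pose (0.0296, -0.6407, 1.5833)
step 3: ξ=(vx,vy,ωz)=(-0.0750, 0.2750, -0.1667), dt=2.0 → body Δ=(-0.0564, 0.5646, -0.3333) → world pose (-0.5343, -0.7042, 1.2500)
step 4: ξ=(vx,vy,ωz)=(-0.0875, -0.2875, -0.0833), dt=1.0 → body Δ=(-0.0994, -0.2835, -0.0833) → world pose (-0.2966, -0.8879, 1.1667)
step 5: ξ=(vx,vy,ωz)=(-0.5625, -0.1625, 0.1944), dt=2.0 → body Δ=(-1.0345, -0.5329, 0.3889) → world pose (-0.2134, -2.0485, 1.5556)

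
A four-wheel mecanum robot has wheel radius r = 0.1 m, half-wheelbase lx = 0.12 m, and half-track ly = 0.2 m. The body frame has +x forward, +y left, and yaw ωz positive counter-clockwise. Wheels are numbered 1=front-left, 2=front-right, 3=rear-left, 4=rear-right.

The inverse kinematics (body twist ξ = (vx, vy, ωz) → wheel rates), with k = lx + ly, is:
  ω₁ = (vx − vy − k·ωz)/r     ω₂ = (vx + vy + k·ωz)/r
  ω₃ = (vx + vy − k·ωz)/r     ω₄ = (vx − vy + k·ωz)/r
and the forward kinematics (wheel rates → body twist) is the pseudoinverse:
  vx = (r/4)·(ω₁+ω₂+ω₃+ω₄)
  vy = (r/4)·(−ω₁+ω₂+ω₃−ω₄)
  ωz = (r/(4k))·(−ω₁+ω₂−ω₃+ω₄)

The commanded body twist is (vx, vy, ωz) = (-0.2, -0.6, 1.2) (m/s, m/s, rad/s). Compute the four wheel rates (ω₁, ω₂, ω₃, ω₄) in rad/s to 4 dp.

(0.1600, -4.1600, -11.8400, 7.8400)

k = lx + ly = 0.12 + 0.2 = 0.3200;  k·ωz = 0.3200·1.2 = 0.3840
ω₁ (FL) = (vx − vy − k·ωz)/r = 0.0160/0.1 = 0.1600
ω₂ (FR) = (vx + vy + k·ωz)/r = -0.4160/0.1 = -4.1600
ω₃ (RL) = (vx + vy − k·ωz)/r = -1.1840/0.1 = -11.8400
ω₄ (RR) = (vx − vy + k·ωz)/r = 0.7840/0.1 = 7.8400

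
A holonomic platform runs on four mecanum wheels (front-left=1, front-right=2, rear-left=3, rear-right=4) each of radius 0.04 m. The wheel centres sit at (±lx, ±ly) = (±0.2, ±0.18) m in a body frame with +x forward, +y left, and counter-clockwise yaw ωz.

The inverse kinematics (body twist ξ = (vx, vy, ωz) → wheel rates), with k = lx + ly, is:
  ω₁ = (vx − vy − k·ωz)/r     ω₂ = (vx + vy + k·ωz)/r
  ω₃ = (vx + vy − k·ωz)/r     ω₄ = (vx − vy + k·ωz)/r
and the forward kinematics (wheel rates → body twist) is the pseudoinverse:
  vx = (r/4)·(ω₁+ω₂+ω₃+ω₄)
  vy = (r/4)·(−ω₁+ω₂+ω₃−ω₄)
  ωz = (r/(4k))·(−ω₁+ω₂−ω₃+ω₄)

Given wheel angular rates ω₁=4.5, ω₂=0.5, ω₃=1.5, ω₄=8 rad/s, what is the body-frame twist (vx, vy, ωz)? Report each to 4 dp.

k = lx + ly = 0.2 + 0.18 = 0.3800
ω₁+ω₂+ω₃+ω₄ = 14.5000  →  vx = (0.04/4)·14.5000 = 0.1450
−ω₁+ω₂+ω₃−ω₄ = -10.5000  →  vy = (0.04/4)·-10.5000 = -0.1050
−ω₁+ω₂−ω₃+ω₄ = 2.5000  →  ωz = (0.04/1.5200)·2.5000 = 0.0658

(0.1450, -0.1050, 0.0658)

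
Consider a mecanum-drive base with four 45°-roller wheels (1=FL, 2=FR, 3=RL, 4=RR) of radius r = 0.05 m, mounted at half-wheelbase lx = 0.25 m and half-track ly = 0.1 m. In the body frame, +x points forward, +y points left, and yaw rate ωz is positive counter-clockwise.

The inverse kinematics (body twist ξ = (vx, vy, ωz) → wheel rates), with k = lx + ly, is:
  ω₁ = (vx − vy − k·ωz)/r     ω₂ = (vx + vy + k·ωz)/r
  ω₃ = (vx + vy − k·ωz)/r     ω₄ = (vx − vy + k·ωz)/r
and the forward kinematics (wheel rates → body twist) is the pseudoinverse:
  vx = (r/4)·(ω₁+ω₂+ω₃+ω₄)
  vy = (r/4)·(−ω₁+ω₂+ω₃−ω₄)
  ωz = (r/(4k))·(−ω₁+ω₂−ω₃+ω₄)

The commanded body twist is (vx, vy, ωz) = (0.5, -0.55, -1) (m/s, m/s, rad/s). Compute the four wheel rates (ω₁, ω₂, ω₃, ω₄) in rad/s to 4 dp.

(28.0000, -8.0000, 6.0000, 14.0000)

k = lx + ly = 0.25 + 0.1 = 0.3500;  k·ωz = 0.3500·-1 = -0.3500
ω₁ (FL) = (vx − vy − k·ωz)/r = 1.4000/0.05 = 28.0000
ω₂ (FR) = (vx + vy + k·ωz)/r = -0.4000/0.05 = -8.0000
ω₃ (RL) = (vx + vy − k·ωz)/r = 0.3000/0.05 = 6.0000
ω₄ (RR) = (vx − vy + k·ωz)/r = 0.7000/0.05 = 14.0000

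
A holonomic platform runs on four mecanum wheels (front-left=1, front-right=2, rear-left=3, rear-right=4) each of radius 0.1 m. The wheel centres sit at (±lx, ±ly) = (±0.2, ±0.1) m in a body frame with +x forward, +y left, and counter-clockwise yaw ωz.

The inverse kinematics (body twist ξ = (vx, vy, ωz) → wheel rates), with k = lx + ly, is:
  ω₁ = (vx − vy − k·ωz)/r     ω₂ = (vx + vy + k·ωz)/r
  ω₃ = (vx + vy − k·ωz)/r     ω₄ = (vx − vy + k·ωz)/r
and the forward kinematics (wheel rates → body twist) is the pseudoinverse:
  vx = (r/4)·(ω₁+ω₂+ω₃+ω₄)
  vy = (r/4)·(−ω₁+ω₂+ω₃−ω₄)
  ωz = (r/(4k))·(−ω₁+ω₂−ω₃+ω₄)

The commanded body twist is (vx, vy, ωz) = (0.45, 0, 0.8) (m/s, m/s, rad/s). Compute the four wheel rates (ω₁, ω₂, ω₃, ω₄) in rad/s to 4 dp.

(2.1000, 6.9000, 2.1000, 6.9000)

k = lx + ly = 0.2 + 0.1 = 0.3000;  k·ωz = 0.3000·0.8 = 0.2400
ω₁ (FL) = (vx − vy − k·ωz)/r = 0.2100/0.1 = 2.1000
ω₂ (FR) = (vx + vy + k·ωz)/r = 0.6900/0.1 = 6.9000
ω₃ (RL) = (vx + vy − k·ωz)/r = 0.2100/0.1 = 2.1000
ω₄ (RR) = (vx − vy + k·ωz)/r = 0.6900/0.1 = 6.9000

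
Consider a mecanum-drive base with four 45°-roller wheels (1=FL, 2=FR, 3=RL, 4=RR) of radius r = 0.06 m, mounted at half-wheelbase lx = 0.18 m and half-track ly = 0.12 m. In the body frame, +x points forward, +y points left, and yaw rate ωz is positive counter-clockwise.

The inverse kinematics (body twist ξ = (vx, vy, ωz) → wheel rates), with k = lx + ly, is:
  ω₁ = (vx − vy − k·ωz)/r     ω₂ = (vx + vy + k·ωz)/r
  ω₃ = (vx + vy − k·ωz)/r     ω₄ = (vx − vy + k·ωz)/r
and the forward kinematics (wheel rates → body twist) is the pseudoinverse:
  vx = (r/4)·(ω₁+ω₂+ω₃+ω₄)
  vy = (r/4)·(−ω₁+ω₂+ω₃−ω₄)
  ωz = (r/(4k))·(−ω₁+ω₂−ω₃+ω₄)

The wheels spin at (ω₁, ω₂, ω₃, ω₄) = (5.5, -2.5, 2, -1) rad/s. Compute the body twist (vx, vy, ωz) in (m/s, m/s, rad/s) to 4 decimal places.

(0.0600, -0.0750, -0.5500)

k = lx + ly = 0.18 + 0.12 = 0.3000
ω₁+ω₂+ω₃+ω₄ = 4.0000  →  vx = (0.06/4)·4.0000 = 0.0600
−ω₁+ω₂+ω₃−ω₄ = -5.0000  →  vy = (0.06/4)·-5.0000 = -0.0750
−ω₁+ω₂−ω₃+ω₄ = -11.0000  →  ωz = (0.06/1.2000)·-11.0000 = -0.5500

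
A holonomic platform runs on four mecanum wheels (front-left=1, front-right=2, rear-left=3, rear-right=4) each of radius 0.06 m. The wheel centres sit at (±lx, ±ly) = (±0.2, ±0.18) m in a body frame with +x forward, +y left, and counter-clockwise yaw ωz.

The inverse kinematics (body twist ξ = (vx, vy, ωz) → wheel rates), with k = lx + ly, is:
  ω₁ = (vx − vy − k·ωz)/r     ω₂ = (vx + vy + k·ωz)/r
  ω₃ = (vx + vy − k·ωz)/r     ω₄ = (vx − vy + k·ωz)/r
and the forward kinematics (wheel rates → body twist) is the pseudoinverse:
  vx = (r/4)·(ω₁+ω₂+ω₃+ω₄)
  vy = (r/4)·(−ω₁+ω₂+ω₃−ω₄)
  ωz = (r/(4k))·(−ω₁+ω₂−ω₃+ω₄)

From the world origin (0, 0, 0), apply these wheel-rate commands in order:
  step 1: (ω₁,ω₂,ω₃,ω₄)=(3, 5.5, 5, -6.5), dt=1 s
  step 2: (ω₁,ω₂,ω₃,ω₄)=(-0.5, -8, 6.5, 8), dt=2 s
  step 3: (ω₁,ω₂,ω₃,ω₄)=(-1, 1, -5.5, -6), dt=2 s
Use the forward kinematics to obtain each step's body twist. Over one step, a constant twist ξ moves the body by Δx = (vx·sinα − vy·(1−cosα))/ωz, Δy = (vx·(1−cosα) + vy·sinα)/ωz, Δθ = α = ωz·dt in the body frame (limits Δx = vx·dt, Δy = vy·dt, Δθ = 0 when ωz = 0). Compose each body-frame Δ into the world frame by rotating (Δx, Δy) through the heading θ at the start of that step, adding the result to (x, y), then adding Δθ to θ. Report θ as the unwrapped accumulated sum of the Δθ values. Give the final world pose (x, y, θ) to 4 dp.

step 1: ξ=(vx,vy,ωz)=(0.1050, 0.2100, -0.3553), dt=1.0 → body Δ=(0.1397, 0.1872, -0.3553) → world pose (0.1397, 0.1872, -0.3553)
step 2: ξ=(vx,vy,ωz)=(0.0900, -0.1350, -0.2368), dt=2.0 → body Δ=(0.1106, -0.3019, -0.4737) → world pose (0.1384, -0.1343, -0.8289)
step 3: ξ=(vx,vy,ωz)=(-0.1725, 0.0375, 0.0592), dt=2.0 → body Δ=(-0.3486, 0.0544, 0.1184) → world pose (-0.0570, 0.1595, -0.7105)

(-0.0570, 0.1595, -0.7105)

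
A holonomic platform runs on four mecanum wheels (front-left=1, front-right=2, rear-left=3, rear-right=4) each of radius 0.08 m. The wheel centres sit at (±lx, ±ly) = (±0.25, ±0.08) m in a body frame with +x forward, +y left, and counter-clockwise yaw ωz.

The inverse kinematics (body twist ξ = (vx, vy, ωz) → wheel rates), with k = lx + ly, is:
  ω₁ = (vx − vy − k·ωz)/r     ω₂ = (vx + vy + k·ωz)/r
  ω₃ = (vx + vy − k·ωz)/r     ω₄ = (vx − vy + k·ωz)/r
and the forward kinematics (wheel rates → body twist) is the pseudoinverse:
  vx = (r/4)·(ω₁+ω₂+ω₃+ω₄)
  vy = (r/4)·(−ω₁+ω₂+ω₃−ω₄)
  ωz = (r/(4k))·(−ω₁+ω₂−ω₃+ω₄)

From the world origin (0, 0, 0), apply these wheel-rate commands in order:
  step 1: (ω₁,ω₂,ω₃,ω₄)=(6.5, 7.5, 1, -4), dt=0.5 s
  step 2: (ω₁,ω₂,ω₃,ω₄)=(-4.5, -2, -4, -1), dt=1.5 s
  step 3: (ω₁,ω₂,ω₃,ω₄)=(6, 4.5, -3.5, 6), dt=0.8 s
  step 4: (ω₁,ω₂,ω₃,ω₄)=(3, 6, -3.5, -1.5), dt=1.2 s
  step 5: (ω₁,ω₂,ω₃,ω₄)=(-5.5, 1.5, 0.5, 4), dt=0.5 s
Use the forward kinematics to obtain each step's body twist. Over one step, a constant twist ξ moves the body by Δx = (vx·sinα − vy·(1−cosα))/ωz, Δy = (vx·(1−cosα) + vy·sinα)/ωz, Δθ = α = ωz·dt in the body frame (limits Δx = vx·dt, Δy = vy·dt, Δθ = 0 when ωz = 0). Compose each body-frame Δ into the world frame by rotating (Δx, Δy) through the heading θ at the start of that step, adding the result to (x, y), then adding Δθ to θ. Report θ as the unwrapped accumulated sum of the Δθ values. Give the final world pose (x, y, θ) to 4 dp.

step 1: ξ=(vx,vy,ωz)=(0.2200, 0.1200, -0.2424), dt=0.5 → body Δ=(0.1134, 0.0532, -0.1212) → world pose (0.1134, 0.0532, -0.1212)
step 2: ξ=(vx,vy,ωz)=(-0.2300, -0.0100, 0.3333), dt=1.5 → body Δ=(-0.3271, -0.0989, 0.5000) → world pose (-0.2233, -0.0054, 0.3788)
step 3: ξ=(vx,vy,ωz)=(0.2600, -0.2200, 0.4848), dt=0.8 → body Δ=(0.2365, -0.1318, 0.3879) → world pose (0.0452, -0.0403, 0.7667)
step 4: ξ=(vx,vy,ωz)=(0.0800, 0.0200, 0.3030), dt=1.2 → body Δ=(0.0896, 0.0407, 0.3636) → world pose (0.0814, 0.0511, 1.1303)
step 5: ξ=(vx,vy,ωz)=(0.0100, 0.0700, 0.6364), dt=0.5 → body Δ=(-0.0006, 0.0352, 0.3182) → world pose (0.0493, 0.0656, 1.4485)

(0.0493, 0.0656, 1.4485)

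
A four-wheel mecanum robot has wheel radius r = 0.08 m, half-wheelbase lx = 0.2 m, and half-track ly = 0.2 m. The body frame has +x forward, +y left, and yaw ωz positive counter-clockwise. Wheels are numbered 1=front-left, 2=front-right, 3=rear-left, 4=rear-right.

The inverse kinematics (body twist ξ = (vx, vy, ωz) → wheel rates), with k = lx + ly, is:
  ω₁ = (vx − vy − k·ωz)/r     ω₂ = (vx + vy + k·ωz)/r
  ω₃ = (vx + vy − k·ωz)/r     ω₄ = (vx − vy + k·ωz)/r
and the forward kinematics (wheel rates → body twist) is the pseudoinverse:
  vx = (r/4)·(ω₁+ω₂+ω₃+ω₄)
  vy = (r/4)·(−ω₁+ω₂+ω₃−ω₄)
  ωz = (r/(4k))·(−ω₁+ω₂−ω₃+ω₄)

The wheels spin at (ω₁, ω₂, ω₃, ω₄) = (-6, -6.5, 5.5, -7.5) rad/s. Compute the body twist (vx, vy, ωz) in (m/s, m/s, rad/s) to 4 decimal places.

k = lx + ly = 0.2 + 0.2 = 0.4000
ω₁+ω₂+ω₃+ω₄ = -14.5000  →  vx = (0.08/4)·-14.5000 = -0.2900
−ω₁+ω₂+ω₃−ω₄ = 12.5000  →  vy = (0.08/4)·12.5000 = 0.2500
−ω₁+ω₂−ω₃+ω₄ = -13.5000  →  ωz = (0.08/1.6000)·-13.5000 = -0.6750

(-0.2900, 0.2500, -0.6750)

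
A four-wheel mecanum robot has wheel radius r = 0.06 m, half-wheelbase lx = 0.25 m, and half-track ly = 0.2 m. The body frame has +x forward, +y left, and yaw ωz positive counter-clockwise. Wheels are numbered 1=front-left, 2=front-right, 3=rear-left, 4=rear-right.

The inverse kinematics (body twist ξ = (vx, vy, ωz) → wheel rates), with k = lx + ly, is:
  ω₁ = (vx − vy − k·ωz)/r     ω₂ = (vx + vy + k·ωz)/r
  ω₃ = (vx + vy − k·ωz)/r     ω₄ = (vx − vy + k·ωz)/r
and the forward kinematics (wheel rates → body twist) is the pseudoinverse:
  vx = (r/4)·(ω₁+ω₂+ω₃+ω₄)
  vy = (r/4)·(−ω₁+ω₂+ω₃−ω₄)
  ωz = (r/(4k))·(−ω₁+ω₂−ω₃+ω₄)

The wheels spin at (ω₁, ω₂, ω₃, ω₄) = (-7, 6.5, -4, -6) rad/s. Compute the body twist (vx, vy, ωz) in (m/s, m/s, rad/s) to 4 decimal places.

k = lx + ly = 0.25 + 0.2 = 0.4500
ω₁+ω₂+ω₃+ω₄ = -10.5000  →  vx = (0.06/4)·-10.5000 = -0.1575
−ω₁+ω₂+ω₃−ω₄ = 15.5000  →  vy = (0.06/4)·15.5000 = 0.2325
−ω₁+ω₂−ω₃+ω₄ = 11.5000  →  ωz = (0.06/1.8000)·11.5000 = 0.3833

(-0.1575, 0.2325, 0.3833)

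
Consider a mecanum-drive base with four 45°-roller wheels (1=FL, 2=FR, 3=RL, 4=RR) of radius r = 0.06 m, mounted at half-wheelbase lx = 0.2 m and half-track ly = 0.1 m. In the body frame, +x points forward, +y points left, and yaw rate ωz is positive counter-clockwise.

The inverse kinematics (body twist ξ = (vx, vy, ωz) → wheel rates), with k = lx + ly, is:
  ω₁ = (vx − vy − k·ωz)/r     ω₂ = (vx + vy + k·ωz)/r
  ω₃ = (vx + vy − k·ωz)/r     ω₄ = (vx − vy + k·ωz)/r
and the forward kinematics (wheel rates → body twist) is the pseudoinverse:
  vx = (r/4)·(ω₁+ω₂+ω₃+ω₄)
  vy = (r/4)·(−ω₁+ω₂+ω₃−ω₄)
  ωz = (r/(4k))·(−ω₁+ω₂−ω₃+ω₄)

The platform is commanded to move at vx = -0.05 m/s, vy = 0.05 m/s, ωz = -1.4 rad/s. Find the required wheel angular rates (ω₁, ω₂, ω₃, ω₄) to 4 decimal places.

(5.3333, -7.0000, 7.0000, -8.6667)

k = lx + ly = 0.2 + 0.1 = 0.3000;  k·ωz = 0.3000·-1.4 = -0.4200
ω₁ (FL) = (vx − vy − k·ωz)/r = 0.3200/0.06 = 5.3333
ω₂ (FR) = (vx + vy + k·ωz)/r = -0.4200/0.06 = -7.0000
ω₃ (RL) = (vx + vy − k·ωz)/r = 0.4200/0.06 = 7.0000
ω₄ (RR) = (vx − vy + k·ωz)/r = -0.5200/0.06 = -8.6667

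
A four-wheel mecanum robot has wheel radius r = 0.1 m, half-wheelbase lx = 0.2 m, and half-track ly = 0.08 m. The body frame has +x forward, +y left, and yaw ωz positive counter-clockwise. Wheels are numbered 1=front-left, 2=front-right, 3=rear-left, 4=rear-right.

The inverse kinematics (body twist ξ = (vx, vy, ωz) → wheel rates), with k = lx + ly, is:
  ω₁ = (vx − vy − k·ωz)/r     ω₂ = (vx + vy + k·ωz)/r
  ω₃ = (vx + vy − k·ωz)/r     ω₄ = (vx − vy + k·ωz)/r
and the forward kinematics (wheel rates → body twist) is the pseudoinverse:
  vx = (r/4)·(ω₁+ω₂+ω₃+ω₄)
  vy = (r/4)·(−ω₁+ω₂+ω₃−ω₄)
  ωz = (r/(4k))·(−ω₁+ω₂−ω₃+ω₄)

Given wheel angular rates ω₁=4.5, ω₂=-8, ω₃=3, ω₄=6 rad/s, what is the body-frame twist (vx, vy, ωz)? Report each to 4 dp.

k = lx + ly = 0.2 + 0.08 = 0.2800
ω₁+ω₂+ω₃+ω₄ = 5.5000  →  vx = (0.1/4)·5.5000 = 0.1375
−ω₁+ω₂+ω₃−ω₄ = -15.5000  →  vy = (0.1/4)·-15.5000 = -0.3875
−ω₁+ω₂−ω₃+ω₄ = -9.5000  →  ωz = (0.1/1.1200)·-9.5000 = -0.8482

(0.1375, -0.3875, -0.8482)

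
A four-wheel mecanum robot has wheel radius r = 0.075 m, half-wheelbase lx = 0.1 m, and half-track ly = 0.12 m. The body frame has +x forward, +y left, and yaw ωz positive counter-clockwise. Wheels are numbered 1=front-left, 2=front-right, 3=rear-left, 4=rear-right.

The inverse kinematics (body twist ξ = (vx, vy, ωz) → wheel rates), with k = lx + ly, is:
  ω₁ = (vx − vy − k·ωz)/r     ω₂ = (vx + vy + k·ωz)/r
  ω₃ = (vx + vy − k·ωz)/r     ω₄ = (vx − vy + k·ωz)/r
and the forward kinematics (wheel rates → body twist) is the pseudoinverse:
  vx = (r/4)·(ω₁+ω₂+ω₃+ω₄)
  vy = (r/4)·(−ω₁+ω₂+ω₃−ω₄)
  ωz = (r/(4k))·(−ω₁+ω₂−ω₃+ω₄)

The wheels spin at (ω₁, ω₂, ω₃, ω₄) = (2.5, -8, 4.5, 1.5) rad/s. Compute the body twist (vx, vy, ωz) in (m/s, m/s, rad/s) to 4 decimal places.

(0.0094, -0.1406, -1.1506)

k = lx + ly = 0.1 + 0.12 = 0.2200
ω₁+ω₂+ω₃+ω₄ = 0.5000  →  vx = (0.075/4)·0.5000 = 0.0094
−ω₁+ω₂+ω₃−ω₄ = -7.5000  →  vy = (0.075/4)·-7.5000 = -0.1406
−ω₁+ω₂−ω₃+ω₄ = -13.5000  →  ωz = (0.075/0.8800)·-13.5000 = -1.1506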